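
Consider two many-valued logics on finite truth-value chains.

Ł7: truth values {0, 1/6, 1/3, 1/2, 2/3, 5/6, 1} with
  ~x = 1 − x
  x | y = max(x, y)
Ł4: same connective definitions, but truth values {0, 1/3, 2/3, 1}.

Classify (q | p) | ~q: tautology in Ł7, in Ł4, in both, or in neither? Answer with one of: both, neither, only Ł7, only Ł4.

neither

In Ł7: at p = 0, q = 1/6 the value is 5/6 — not a tautology.
In Ł4: at p = 0, q = 1/3 the value is 2/3 — not a tautology.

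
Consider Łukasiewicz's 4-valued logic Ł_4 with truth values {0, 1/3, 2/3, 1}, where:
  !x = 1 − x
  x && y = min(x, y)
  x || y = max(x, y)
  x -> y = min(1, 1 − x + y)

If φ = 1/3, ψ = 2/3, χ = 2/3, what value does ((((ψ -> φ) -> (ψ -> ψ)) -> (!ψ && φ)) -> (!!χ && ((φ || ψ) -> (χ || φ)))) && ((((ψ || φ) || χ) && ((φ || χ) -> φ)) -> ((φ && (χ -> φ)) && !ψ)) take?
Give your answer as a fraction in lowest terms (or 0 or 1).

ψ -> φ = 2/3 -> 1/3 = 2/3
ψ -> ψ = 2/3 -> 2/3 = 1
(ψ -> φ) -> (ψ -> ψ) = 2/3 -> 1 = 1
!ψ = !2/3 = 1/3
!ψ && φ = 1/3 && 1/3 = 1/3
((ψ -> φ) -> (ψ -> ψ)) -> (!ψ && φ) = 1 -> 1/3 = 1/3
!χ = !2/3 = 1/3
!!χ = !1/3 = 2/3
φ || ψ = 1/3 || 2/3 = 2/3
χ || φ = 2/3 || 1/3 = 2/3
(φ || ψ) -> (χ || φ) = 2/3 -> 2/3 = 1
!!χ && ((φ || ψ) -> (χ || φ)) = 2/3 && 1 = 2/3
(((ψ -> φ) -> (ψ -> ψ)) -> (!ψ && φ)) -> (!!χ && ((φ || ψ) -> (χ || φ))) = 1/3 -> 2/3 = 1
ψ || φ = 2/3 || 1/3 = 2/3
(ψ || φ) || χ = 2/3 || 2/3 = 2/3
φ || χ = 1/3 || 2/3 = 2/3
(φ || χ) -> φ = 2/3 -> 1/3 = 2/3
((ψ || φ) || χ) && ((φ || χ) -> φ) = 2/3 && 2/3 = 2/3
χ -> φ = 2/3 -> 1/3 = 2/3
φ && (χ -> φ) = 1/3 && 2/3 = 1/3
!ψ = !2/3 = 1/3
(φ && (χ -> φ)) && !ψ = 1/3 && 1/3 = 1/3
(((ψ || φ) || χ) && ((φ || χ) -> φ)) -> ((φ && (χ -> φ)) && !ψ) = 2/3 -> 1/3 = 2/3
((((ψ -> φ) -> (ψ -> ψ)) -> (!ψ && φ)) -> (!!χ && ((φ || ψ) -> (χ || φ)))) && ((((ψ || φ) || χ) && ((φ || χ) -> φ)) -> ((φ && (χ -> φ)) && !ψ)) = 1 && 2/3 = 2/3

2/3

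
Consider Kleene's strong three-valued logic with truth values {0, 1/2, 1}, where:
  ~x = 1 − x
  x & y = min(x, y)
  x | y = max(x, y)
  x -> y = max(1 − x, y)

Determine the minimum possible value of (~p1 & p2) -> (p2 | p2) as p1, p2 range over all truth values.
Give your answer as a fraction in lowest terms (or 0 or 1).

1/2

Take p1 = 0, p2 = 1/2:
~p1 = ~0 = 1
~p1 & p2 = 1 & 1/2 = 1/2
p2 | p2 = 1/2 | 1/2 = 1/2
(~p1 & p2) -> (p2 | p2) = 1/2 -> 1/2 = 1/2
No assignment yields a value below 1/2, so this is the minimum.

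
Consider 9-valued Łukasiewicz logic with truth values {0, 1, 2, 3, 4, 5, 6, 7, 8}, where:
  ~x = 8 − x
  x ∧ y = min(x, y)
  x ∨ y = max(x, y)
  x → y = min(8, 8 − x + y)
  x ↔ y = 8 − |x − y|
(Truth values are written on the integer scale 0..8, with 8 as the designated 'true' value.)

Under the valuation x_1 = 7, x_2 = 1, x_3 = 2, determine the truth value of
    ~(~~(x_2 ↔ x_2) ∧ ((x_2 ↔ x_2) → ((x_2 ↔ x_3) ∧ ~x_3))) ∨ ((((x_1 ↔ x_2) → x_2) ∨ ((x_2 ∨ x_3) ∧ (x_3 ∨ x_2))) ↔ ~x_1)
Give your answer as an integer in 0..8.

x_2 ↔ x_2 = 1 ↔ 1 = 8
~(x_2 ↔ x_2) = ~8 = 0
~~(x_2 ↔ x_2) = ~0 = 8
x_2 ↔ x_2 = 1 ↔ 1 = 8
x_2 ↔ x_3 = 1 ↔ 2 = 7
~x_3 = ~2 = 6
(x_2 ↔ x_3) ∧ ~x_3 = 7 ∧ 6 = 6
(x_2 ↔ x_2) → ((x_2 ↔ x_3) ∧ ~x_3) = 8 → 6 = 6
~~(x_2 ↔ x_2) ∧ ((x_2 ↔ x_2) → ((x_2 ↔ x_3) ∧ ~x_3)) = 8 ∧ 6 = 6
~(~~(x_2 ↔ x_2) ∧ ((x_2 ↔ x_2) → ((x_2 ↔ x_3) ∧ ~x_3))) = ~6 = 2
x_1 ↔ x_2 = 7 ↔ 1 = 2
(x_1 ↔ x_2) → x_2 = 2 → 1 = 7
x_2 ∨ x_3 = 1 ∨ 2 = 2
x_3 ∨ x_2 = 2 ∨ 1 = 2
(x_2 ∨ x_3) ∧ (x_3 ∨ x_2) = 2 ∧ 2 = 2
((x_1 ↔ x_2) → x_2) ∨ ((x_2 ∨ x_3) ∧ (x_3 ∨ x_2)) = 7 ∨ 2 = 7
~x_1 = ~7 = 1
(((x_1 ↔ x_2) → x_2) ∨ ((x_2 ∨ x_3) ∧ (x_3 ∨ x_2))) ↔ ~x_1 = 7 ↔ 1 = 2
~(~~(x_2 ↔ x_2) ∧ ((x_2 ↔ x_2) → ((x_2 ↔ x_3) ∧ ~x_3))) ∨ ((((x_1 ↔ x_2) → x_2) ∨ ((x_2 ∨ x_3) ∧ (x_3 ∨ x_2))) ↔ ~x_1) = 2 ∨ 2 = 2

2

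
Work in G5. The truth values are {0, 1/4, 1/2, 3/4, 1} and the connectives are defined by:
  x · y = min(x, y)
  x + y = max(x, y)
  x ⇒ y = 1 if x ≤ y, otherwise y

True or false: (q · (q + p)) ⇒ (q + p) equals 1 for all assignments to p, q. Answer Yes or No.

At p = 1/2, q = 3/4, for instance:
q + p = 3/4 + 1/2 = 3/4
q · (q + p) = 3/4 · 3/4 = 3/4
(q · (q + p)) ⇒ (q + p) = 3/4 ⇒ 3/4 = 1
and checking the remaining 24 assignments likewise gives ≥ 1 in every case.

Yes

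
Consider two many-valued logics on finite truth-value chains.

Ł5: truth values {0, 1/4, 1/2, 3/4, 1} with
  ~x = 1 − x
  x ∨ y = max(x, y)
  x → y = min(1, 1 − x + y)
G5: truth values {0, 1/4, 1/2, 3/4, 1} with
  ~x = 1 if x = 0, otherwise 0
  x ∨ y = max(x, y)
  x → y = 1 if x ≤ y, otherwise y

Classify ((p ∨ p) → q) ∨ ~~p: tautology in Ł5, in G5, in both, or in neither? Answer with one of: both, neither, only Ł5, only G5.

In Ł5: at p = 1/4, q = 0 the value is 3/4 — not a tautology.
In G5: every assignment gives 1 — tautology.

only G5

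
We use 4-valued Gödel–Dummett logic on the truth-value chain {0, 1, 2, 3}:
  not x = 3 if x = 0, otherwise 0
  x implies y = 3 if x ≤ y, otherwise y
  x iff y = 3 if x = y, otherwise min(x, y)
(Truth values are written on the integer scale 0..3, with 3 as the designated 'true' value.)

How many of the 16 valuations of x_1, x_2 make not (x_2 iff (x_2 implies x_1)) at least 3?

x_1 = 0, x_2 = 0 ↦ 3  ≥
x_1 = 0, x_2 = 1 ↦ 3  ≥
x_1 = 0, x_2 = 2 ↦ 3  ≥
x_1 = 0, x_2 = 3 ↦ 3  ≥
x_1 = 1, x_2 = 0 ↦ 3  ≥
x_1 = 1, x_2 = 1 ↦ 0  <
x_1 = 1, x_2 = 2 ↦ 0  <
x_1 = 1, x_2 = 3 ↦ 0  <
x_1 = 2, x_2 = 0 ↦ 3  ≥
x_1 = 2, x_2 = 1 ↦ 0  <
x_1 = 2, x_2 = 2 ↦ 0  <
x_1 = 2, x_2 = 3 ↦ 0  <
x_1 = 3, x_2 = 0 ↦ 3  ≥
x_1 = 3, x_2 = 1 ↦ 0  <
x_1 = 3, x_2 = 2 ↦ 0  <
x_1 = 3, x_2 = 3 ↦ 0  <
So 7 of the 16 assignments meet the threshold.

7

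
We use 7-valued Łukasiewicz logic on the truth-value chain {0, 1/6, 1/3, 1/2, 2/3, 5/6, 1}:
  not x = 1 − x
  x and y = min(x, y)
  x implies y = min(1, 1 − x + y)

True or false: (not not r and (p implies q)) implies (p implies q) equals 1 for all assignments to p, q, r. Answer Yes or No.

At p = 0, q = 1/3, r = 1/3, for instance:
not r = not 1/3 = 2/3
not not r = not 2/3 = 1/3
p implies q = 0 implies 1/3 = 1
not not r and (p implies q) = 1/3 and 1 = 1/3
(not not r and (p implies q)) implies (p implies q) = 1/3 implies 1 = 1
and checking the remaining 342 assignments likewise gives ≥ 1 in every case.

Yes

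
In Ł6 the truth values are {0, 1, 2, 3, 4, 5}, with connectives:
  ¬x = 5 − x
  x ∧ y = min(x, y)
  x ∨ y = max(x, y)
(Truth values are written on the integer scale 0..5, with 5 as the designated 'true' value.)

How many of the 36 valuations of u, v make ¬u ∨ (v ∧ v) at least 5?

value 5: 11 assignments (counts)
value 4: 9 assignments
value 3: 7 assignments
value 2: 5 assignments
value 1: 3 assignments
value 0: 1 assignment
So 11 of the 36 assignments meet the threshold.

11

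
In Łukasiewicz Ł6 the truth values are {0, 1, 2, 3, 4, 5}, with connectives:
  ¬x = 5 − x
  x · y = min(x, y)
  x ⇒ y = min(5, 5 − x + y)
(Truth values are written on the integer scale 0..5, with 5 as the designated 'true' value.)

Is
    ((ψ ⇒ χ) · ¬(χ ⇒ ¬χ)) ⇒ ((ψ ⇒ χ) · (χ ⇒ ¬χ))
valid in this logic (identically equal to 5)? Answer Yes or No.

No

Counterexample: take ψ = 0, χ = 4.
ψ ⇒ χ = 0 ⇒ 4 = 5
¬χ = ¬4 = 1
χ ⇒ ¬χ = 4 ⇒ 1 = 2
¬(χ ⇒ ¬χ) = ¬2 = 3
(ψ ⇒ χ) · ¬(χ ⇒ ¬χ) = 5 · 3 = 3
ψ ⇒ χ = 0 ⇒ 4 = 5
¬χ = ¬4 = 1
χ ⇒ ¬χ = 4 ⇒ 1 = 2
(ψ ⇒ χ) · (χ ⇒ ¬χ) = 5 · 2 = 2
((ψ ⇒ χ) · ¬(χ ⇒ ¬χ)) ⇒ ((ψ ⇒ χ) · (χ ⇒ ¬χ)) = 3 ⇒ 2 = 4
This gives 4 ≠ 5.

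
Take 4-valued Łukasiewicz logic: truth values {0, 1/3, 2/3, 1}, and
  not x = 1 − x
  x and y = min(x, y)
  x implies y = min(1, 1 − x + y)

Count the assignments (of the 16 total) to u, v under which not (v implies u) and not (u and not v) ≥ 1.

1

u = 0, v = 0 ↦ 0  <
u = 0, v = 1/3 ↦ 1/3  <
u = 0, v = 2/3 ↦ 2/3  <
u = 0, v = 1 ↦ 1  ≥
u = 1/3, v = 0 ↦ 0  <
u = 1/3, v = 1/3 ↦ 0  <
u = 1/3, v = 2/3 ↦ 1/3  <
u = 1/3, v = 1 ↦ 2/3  <
u = 2/3, v = 0 ↦ 0  <
u = 2/3, v = 1/3 ↦ 0  <
u = 2/3, v = 2/3 ↦ 0  <
u = 2/3, v = 1 ↦ 1/3  <
u = 1, v = 0 ↦ 0  <
u = 1, v = 1/3 ↦ 0  <
u = 1, v = 2/3 ↦ 0  <
u = 1, v = 1 ↦ 0  <
So 1 of the 16 assignments meets the threshold.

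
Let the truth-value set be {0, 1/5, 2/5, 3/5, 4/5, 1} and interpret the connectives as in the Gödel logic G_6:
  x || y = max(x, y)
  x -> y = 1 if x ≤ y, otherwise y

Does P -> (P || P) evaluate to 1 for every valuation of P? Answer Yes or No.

Yes

P = 0 ↦ 1
P = 1/5 ↦ 1
P = 2/5 ↦ 1
P = 3/5 ↦ 1
P = 4/5 ↦ 1
P = 1 ↦ 1
Every assignment gives a value ≥ 1.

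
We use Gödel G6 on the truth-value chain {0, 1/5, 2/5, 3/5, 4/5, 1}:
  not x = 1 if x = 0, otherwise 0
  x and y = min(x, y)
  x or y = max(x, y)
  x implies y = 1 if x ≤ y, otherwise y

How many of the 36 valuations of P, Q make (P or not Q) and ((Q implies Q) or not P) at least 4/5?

16

value 1: 11 assignments (counts)
value 4/5: 5 assignments (counts)
value 3/5: 5 assignments
value 2/5: 5 assignments
value 1/5: 5 assignments
value 0: 5 assignments
So 16 of the 36 assignments meet the threshold.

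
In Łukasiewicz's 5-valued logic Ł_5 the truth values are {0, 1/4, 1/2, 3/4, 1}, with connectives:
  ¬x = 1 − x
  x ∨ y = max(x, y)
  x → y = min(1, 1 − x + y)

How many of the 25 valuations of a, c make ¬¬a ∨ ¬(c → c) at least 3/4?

value 1: 5 assignments (counts)
value 3/4: 5 assignments (counts)
value 1/2: 5 assignments
value 1/4: 5 assignments
value 0: 5 assignments
So 10 of the 25 assignments meet the threshold.

10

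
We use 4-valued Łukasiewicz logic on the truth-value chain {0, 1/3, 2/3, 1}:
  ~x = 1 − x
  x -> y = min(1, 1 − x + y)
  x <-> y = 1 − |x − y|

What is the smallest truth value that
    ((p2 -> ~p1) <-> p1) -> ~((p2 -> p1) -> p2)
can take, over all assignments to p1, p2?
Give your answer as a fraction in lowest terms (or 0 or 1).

1/3

Take p1 = 1/3, p2 = 1:
~p1 = ~1/3 = 2/3
p2 -> ~p1 = 1 -> 2/3 = 2/3
(p2 -> ~p1) <-> p1 = 2/3 <-> 1/3 = 2/3
p2 -> p1 = 1 -> 1/3 = 1/3
(p2 -> p1) -> p2 = 1/3 -> 1 = 1
~((p2 -> p1) -> p2) = ~1 = 0
((p2 -> ~p1) <-> p1) -> ~((p2 -> p1) -> p2) = 2/3 -> 0 = 1/3
No assignment yields a value below 1/3, so this is the minimum.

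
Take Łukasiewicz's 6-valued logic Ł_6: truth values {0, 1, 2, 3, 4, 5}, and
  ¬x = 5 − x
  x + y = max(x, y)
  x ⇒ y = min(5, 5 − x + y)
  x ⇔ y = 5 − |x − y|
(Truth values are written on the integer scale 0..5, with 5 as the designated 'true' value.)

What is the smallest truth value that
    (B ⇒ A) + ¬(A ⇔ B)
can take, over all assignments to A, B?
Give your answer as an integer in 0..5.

Take A = 0, B = 2:
B ⇒ A = 2 ⇒ 0 = 3
A ⇔ B = 0 ⇔ 2 = 3
¬(A ⇔ B) = ¬3 = 2
(B ⇒ A) + ¬(A ⇔ B) = 3 + 2 = 3
No assignment yields a value below 3, so this is the minimum.

3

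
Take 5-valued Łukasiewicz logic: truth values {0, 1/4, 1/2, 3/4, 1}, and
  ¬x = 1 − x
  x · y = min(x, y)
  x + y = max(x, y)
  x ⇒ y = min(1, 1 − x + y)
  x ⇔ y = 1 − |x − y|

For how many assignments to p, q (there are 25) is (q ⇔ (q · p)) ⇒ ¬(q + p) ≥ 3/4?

10

value 1: 5 assignments (counts)
value 3/4: 5 assignments (counts)
value 1/2: 5 assignments
value 1/4: 5 assignments
value 0: 5 assignments
So 10 of the 25 assignments meet the threshold.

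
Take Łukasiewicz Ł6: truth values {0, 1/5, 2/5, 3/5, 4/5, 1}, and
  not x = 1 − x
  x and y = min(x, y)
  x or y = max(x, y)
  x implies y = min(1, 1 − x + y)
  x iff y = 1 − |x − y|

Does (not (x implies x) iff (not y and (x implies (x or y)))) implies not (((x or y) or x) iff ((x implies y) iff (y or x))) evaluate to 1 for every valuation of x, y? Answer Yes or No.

Counterexample: take x = 0, y = 1/5.
x implies x = 0 implies 0 = 1
not (x implies x) = not 1 = 0
not y = not 1/5 = 4/5
x or y = 0 or 1/5 = 1/5
x implies (x or y) = 0 implies 1/5 = 1
not y and (x implies (x or y)) = 4/5 and 1 = 4/5
not (x implies x) iff (not y and (x implies (x or y))) = 0 iff 4/5 = 1/5
x or y = 0 or 1/5 = 1/5
(x or y) or x = 1/5 or 0 = 1/5
x implies y = 0 implies 1/5 = 1
y or x = 1/5 or 0 = 1/5
(x implies y) iff (y or x) = 1 iff 1/5 = 1/5
((x or y) or x) iff ((x implies y) iff (y or x)) = 1/5 iff 1/5 = 1
not (((x or y) or x) iff ((x implies y) iff (y or x))) = not 1 = 0
(not (x implies x) iff (not y and (x implies (x or y)))) implies not (((x or y) or x) iff ((x implies y) iff (y or x))) = 1/5 implies 0 = 4/5
This gives 4/5 ≠ 1.

No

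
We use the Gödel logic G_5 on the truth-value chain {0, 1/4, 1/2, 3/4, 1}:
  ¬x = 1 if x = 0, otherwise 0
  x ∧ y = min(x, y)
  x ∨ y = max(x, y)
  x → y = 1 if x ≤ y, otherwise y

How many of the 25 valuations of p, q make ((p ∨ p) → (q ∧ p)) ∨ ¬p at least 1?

value 1: 15 assignments (counts)
value 3/4: 1 assignment
value 1/2: 2 assignments
value 1/4: 3 assignments
value 0: 4 assignments
So 15 of the 25 assignments meet the threshold.

15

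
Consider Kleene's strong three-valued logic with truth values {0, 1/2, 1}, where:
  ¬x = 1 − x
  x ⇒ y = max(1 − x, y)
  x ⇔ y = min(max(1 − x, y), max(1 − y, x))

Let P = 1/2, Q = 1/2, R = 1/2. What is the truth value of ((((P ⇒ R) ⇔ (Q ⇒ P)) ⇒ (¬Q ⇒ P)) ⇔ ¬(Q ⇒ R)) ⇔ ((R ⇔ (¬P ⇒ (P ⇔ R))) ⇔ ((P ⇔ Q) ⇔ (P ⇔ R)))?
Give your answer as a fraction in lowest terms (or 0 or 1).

P ⇒ R = 1/2 ⇒ 1/2 = 1/2
Q ⇒ P = 1/2 ⇒ 1/2 = 1/2
(P ⇒ R) ⇔ (Q ⇒ P) = 1/2 ⇔ 1/2 = 1/2
¬Q = ¬1/2 = 1/2
¬Q ⇒ P = 1/2 ⇒ 1/2 = 1/2
((P ⇒ R) ⇔ (Q ⇒ P)) ⇒ (¬Q ⇒ P) = 1/2 ⇒ 1/2 = 1/2
Q ⇒ R = 1/2 ⇒ 1/2 = 1/2
¬(Q ⇒ R) = ¬1/2 = 1/2
(((P ⇒ R) ⇔ (Q ⇒ P)) ⇒ (¬Q ⇒ P)) ⇔ ¬(Q ⇒ R) = 1/2 ⇔ 1/2 = 1/2
¬P = ¬1/2 = 1/2
P ⇔ R = 1/2 ⇔ 1/2 = 1/2
¬P ⇒ (P ⇔ R) = 1/2 ⇒ 1/2 = 1/2
R ⇔ (¬P ⇒ (P ⇔ R)) = 1/2 ⇔ 1/2 = 1/2
P ⇔ Q = 1/2 ⇔ 1/2 = 1/2
P ⇔ R = 1/2 ⇔ 1/2 = 1/2
(P ⇔ Q) ⇔ (P ⇔ R) = 1/2 ⇔ 1/2 = 1/2
(R ⇔ (¬P ⇒ (P ⇔ R))) ⇔ ((P ⇔ Q) ⇔ (P ⇔ R)) = 1/2 ⇔ 1/2 = 1/2
((((P ⇒ R) ⇔ (Q ⇒ P)) ⇒ (¬Q ⇒ P)) ⇔ ¬(Q ⇒ R)) ⇔ ((R ⇔ (¬P ⇒ (P ⇔ R))) ⇔ ((P ⇔ Q) ⇔ (P ⇔ R))) = 1/2 ⇔ 1/2 = 1/2

1/2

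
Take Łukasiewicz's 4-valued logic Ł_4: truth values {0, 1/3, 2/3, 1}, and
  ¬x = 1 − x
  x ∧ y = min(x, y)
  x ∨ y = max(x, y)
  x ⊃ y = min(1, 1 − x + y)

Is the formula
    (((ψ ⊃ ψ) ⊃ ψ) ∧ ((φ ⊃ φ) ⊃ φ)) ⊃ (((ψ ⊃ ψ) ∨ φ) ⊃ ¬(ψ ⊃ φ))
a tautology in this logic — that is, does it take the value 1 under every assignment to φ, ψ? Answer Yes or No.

Counterexample: take φ = 1/3, ψ = 1/3.
ψ ⊃ ψ = 1/3 ⊃ 1/3 = 1
(ψ ⊃ ψ) ⊃ ψ = 1 ⊃ 1/3 = 1/3
φ ⊃ φ = 1/3 ⊃ 1/3 = 1
(φ ⊃ φ) ⊃ φ = 1 ⊃ 1/3 = 1/3
((ψ ⊃ ψ) ⊃ ψ) ∧ ((φ ⊃ φ) ⊃ φ) = 1/3 ∧ 1/3 = 1/3
ψ ⊃ ψ = 1/3 ⊃ 1/3 = 1
(ψ ⊃ ψ) ∨ φ = 1 ∨ 1/3 = 1
ψ ⊃ φ = 1/3 ⊃ 1/3 = 1
¬(ψ ⊃ φ) = ¬1 = 0
((ψ ⊃ ψ) ∨ φ) ⊃ ¬(ψ ⊃ φ) = 1 ⊃ 0 = 0
(((ψ ⊃ ψ) ⊃ ψ) ∧ ((φ ⊃ φ) ⊃ φ)) ⊃ (((ψ ⊃ ψ) ∨ φ) ⊃ ¬(ψ ⊃ φ)) = 1/3 ⊃ 0 = 2/3
This gives 2/3 ≠ 1.

No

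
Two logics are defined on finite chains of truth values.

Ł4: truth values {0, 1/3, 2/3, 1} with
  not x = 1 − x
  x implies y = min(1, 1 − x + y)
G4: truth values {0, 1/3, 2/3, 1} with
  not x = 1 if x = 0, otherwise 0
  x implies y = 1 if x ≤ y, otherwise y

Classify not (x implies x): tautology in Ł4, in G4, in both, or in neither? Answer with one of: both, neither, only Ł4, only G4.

neither

In Ł4: at x = 0 the value is 0 — not a tautology.
In G4: at x = 0 the value is 0 — not a tautology.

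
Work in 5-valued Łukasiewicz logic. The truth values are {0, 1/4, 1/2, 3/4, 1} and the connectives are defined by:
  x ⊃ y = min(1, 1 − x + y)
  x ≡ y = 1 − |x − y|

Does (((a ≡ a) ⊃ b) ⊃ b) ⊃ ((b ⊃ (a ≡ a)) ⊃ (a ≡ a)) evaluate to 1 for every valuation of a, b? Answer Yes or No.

Yes

At a = 1/4, b = 1/2, for instance:
a ≡ a = 1/4 ≡ 1/4 = 1
(a ≡ a) ⊃ b = 1 ⊃ 1/2 = 1/2
((a ≡ a) ⊃ b) ⊃ b = 1/2 ⊃ 1/2 = 1
b ⊃ (a ≡ a) = 1/2 ⊃ 1 = 1
(b ⊃ (a ≡ a)) ⊃ (a ≡ a) = 1 ⊃ 1 = 1
(((a ≡ a) ⊃ b) ⊃ b) ⊃ ((b ⊃ (a ≡ a)) ⊃ (a ≡ a)) = 1 ⊃ 1 = 1
and checking the remaining 24 assignments likewise gives ≥ 1 in every case.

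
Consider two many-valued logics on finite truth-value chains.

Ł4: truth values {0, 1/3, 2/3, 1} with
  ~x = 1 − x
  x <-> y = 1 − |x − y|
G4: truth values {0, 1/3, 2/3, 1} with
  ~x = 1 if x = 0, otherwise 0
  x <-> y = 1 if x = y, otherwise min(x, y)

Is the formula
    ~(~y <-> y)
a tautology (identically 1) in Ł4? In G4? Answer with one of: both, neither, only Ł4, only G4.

only G4

In Ł4: at y = 1/3 the value is 1/3 — not a tautology.
In G4: every assignment gives 1 — tautology.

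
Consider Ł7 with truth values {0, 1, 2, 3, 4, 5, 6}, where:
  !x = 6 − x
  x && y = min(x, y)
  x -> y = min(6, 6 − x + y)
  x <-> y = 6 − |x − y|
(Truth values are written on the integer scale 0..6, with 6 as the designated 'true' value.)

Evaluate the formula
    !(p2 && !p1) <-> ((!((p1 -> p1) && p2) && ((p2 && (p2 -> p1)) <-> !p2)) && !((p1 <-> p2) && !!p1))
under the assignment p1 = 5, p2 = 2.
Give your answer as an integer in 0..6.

!p1 = !5 = 1
p2 && !p1 = 2 && 1 = 1
!(p2 && !p1) = !1 = 5
p1 -> p1 = 5 -> 5 = 6
(p1 -> p1) && p2 = 6 && 2 = 2
!((p1 -> p1) && p2) = !2 = 4
p2 -> p1 = 2 -> 5 = 6
p2 && (p2 -> p1) = 2 && 6 = 2
!p2 = !2 = 4
(p2 && (p2 -> p1)) <-> !p2 = 2 <-> 4 = 4
!((p1 -> p1) && p2) && ((p2 && (p2 -> p1)) <-> !p2) = 4 && 4 = 4
p1 <-> p2 = 5 <-> 2 = 3
!p1 = !5 = 1
!!p1 = !1 = 5
(p1 <-> p2) && !!p1 = 3 && 5 = 3
!((p1 <-> p2) && !!p1) = !3 = 3
(!((p1 -> p1) && p2) && ((p2 && (p2 -> p1)) <-> !p2)) && !((p1 <-> p2) && !!p1) = 4 && 3 = 3
!(p2 && !p1) <-> ((!((p1 -> p1) && p2) && ((p2 && (p2 -> p1)) <-> !p2)) && !((p1 <-> p2) && !!p1)) = 5 <-> 3 = 4

4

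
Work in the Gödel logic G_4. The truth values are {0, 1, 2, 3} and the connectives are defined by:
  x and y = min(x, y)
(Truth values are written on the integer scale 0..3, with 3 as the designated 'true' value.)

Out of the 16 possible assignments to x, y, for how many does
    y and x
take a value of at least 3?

x = 0, y = 0 ↦ 0  <
x = 0, y = 1 ↦ 0  <
x = 0, y = 2 ↦ 0  <
x = 0, y = 3 ↦ 0  <
x = 1, y = 0 ↦ 0  <
x = 1, y = 1 ↦ 1  <
x = 1, y = 2 ↦ 1  <
x = 1, y = 3 ↦ 1  <
x = 2, y = 0 ↦ 0  <
x = 2, y = 1 ↦ 1  <
x = 2, y = 2 ↦ 2  <
x = 2, y = 3 ↦ 2  <
x = 3, y = 0 ↦ 0  <
x = 3, y = 1 ↦ 1  <
x = 3, y = 2 ↦ 2  <
x = 3, y = 3 ↦ 3  ≥
So 1 of the 16 assignments meets the threshold.

1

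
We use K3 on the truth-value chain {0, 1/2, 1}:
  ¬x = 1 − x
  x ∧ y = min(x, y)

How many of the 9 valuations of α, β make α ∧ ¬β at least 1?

α = 0, β = 0 ↦ 0  <
α = 0, β = 1/2 ↦ 0  <
α = 0, β = 1 ↦ 0  <
α = 1/2, β = 0 ↦ 1/2  <
α = 1/2, β = 1/2 ↦ 1/2  <
α = 1/2, β = 1 ↦ 0  <
α = 1, β = 0 ↦ 1  ≥
α = 1, β = 1/2 ↦ 1/2  <
α = 1, β = 1 ↦ 0  <
So 1 of the 9 assignments meets the threshold.

1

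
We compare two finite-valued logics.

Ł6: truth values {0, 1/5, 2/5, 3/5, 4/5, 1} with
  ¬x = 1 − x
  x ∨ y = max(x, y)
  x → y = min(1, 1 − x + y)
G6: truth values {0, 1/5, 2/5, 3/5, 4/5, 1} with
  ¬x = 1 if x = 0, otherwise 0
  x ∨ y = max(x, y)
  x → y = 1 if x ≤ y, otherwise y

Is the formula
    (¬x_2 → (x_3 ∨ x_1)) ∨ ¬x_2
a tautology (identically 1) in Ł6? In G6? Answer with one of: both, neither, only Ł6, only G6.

only G6

In Ł6: at x_1 = 0, x_2 = 1/5, x_3 = 0 the value is 4/5 — not a tautology.
In G6: every assignment gives 1 — tautology.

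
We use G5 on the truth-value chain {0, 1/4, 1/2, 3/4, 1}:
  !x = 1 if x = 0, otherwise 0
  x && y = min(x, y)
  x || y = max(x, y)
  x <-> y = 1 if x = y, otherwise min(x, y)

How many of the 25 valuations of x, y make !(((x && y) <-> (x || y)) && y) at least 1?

9

value 1: 9 assignments (counts)
value 0: 16 assignments
So 9 of the 25 assignments meet the threshold.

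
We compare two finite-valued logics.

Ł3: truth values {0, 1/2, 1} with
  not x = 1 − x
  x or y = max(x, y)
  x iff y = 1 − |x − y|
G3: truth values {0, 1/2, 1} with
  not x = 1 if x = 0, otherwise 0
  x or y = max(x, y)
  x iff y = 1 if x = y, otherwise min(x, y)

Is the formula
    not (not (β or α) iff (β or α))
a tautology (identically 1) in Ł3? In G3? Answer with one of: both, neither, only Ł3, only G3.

In Ł3: at α = 0, β = 1/2 the value is 0 — not a tautology.
In G3: every assignment gives 1 — tautology.

only G3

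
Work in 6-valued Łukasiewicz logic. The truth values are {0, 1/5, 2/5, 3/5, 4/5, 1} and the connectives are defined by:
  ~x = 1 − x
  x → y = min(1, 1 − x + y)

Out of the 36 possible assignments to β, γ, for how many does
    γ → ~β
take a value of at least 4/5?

value 1: 21 assignments (counts)
value 4/5: 5 assignments (counts)
value 3/5: 4 assignments
value 2/5: 3 assignments
value 1/5: 2 assignments
value 0: 1 assignment
So 26 of the 36 assignments meet the threshold.

26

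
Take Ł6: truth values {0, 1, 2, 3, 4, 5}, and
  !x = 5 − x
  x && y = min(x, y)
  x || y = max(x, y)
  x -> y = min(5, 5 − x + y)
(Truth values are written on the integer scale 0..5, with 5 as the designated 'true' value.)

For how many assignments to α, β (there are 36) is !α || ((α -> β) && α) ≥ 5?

7

value 5: 7 assignments (counts)
value 4: 10 assignments
value 3: 13 assignments
value 2: 3 assignments
value 1: 2 assignments
value 0: 1 assignment
So 7 of the 36 assignments meet the threshold.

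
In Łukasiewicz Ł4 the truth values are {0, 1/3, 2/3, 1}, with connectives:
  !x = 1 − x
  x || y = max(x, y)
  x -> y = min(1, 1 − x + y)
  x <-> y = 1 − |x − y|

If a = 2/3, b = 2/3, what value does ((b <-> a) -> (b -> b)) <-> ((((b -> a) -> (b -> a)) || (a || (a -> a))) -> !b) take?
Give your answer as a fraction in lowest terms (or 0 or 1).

b <-> a = 2/3 <-> 2/3 = 1
b -> b = 2/3 -> 2/3 = 1
(b <-> a) -> (b -> b) = 1 -> 1 = 1
b -> a = 2/3 -> 2/3 = 1
b -> a = 2/3 -> 2/3 = 1
(b -> a) -> (b -> a) = 1 -> 1 = 1
a -> a = 2/3 -> 2/3 = 1
a || (a -> a) = 2/3 || 1 = 1
((b -> a) -> (b -> a)) || (a || (a -> a)) = 1 || 1 = 1
!b = !2/3 = 1/3
(((b -> a) -> (b -> a)) || (a || (a -> a))) -> !b = 1 -> 1/3 = 1/3
((b <-> a) -> (b -> b)) <-> ((((b -> a) -> (b -> a)) || (a || (a -> a))) -> !b) = 1 <-> 1/3 = 1/3

1/3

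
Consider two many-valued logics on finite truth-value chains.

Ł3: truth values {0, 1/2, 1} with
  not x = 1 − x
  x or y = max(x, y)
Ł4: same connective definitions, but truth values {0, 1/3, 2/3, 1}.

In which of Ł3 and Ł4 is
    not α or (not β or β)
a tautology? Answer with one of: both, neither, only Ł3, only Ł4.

neither

In Ł3: at α = 1/2, β = 1/2 the value is 1/2 — not a tautology.
In Ł4: at α = 1/3, β = 1/3 the value is 2/3 — not a tautology.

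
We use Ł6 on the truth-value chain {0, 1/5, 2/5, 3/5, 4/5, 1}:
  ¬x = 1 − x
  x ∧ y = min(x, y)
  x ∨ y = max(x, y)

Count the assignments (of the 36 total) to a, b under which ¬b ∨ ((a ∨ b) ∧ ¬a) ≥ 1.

value 1: 7 assignments (counts)
value 4/5: 9 assignments
value 3/5: 11 assignments
value 2/5: 5 assignments
value 1/5: 3 assignments
value 0: 1 assignment
So 7 of the 36 assignments meet the threshold.

7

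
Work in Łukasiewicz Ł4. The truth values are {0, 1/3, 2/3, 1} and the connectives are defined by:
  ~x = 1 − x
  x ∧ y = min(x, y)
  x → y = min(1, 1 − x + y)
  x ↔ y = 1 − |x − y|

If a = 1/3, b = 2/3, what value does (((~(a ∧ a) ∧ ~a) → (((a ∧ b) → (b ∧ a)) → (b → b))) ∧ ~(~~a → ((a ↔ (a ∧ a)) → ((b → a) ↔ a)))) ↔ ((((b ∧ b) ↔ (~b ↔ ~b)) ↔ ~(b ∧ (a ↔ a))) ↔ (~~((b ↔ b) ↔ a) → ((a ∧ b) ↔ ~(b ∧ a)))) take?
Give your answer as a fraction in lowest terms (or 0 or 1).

a ∧ a = 1/3 ∧ 1/3 = 1/3
~(a ∧ a) = ~1/3 = 2/3
~a = ~1/3 = 2/3
~(a ∧ a) ∧ ~a = 2/3 ∧ 2/3 = 2/3
a ∧ b = 1/3 ∧ 2/3 = 1/3
b ∧ a = 2/3 ∧ 1/3 = 1/3
(a ∧ b) → (b ∧ a) = 1/3 → 1/3 = 1
b → b = 2/3 → 2/3 = 1
((a ∧ b) → (b ∧ a)) → (b → b) = 1 → 1 = 1
(~(a ∧ a) ∧ ~a) → (((a ∧ b) → (b ∧ a)) → (b → b)) = 2/3 → 1 = 1
~a = ~1/3 = 2/3
~~a = ~2/3 = 1/3
a ∧ a = 1/3 ∧ 1/3 = 1/3
a ↔ (a ∧ a) = 1/3 ↔ 1/3 = 1
b → a = 2/3 → 1/3 = 2/3
(b → a) ↔ a = 2/3 ↔ 1/3 = 2/3
(a ↔ (a ∧ a)) → ((b → a) ↔ a) = 1 → 2/3 = 2/3
~~a → ((a ↔ (a ∧ a)) → ((b → a) ↔ a)) = 1/3 → 2/3 = 1
~(~~a → ((a ↔ (a ∧ a)) → ((b → a) ↔ a))) = ~1 = 0
((~(a ∧ a) ∧ ~a) → (((a ∧ b) → (b ∧ a)) → (b → b))) ∧ ~(~~a → ((a ↔ (a ∧ a)) → ((b → a) ↔ a))) = 1 ∧ 0 = 0
b ∧ b = 2/3 ∧ 2/3 = 2/3
~b = ~2/3 = 1/3
~b = ~2/3 = 1/3
~b ↔ ~b = 1/3 ↔ 1/3 = 1
(b ∧ b) ↔ (~b ↔ ~b) = 2/3 ↔ 1 = 2/3
a ↔ a = 1/3 ↔ 1/3 = 1
b ∧ (a ↔ a) = 2/3 ∧ 1 = 2/3
~(b ∧ (a ↔ a)) = ~2/3 = 1/3
((b ∧ b) ↔ (~b ↔ ~b)) ↔ ~(b ∧ (a ↔ a)) = 2/3 ↔ 1/3 = 2/3
b ↔ b = 2/3 ↔ 2/3 = 1
(b ↔ b) ↔ a = 1 ↔ 1/3 = 1/3
~((b ↔ b) ↔ a) = ~1/3 = 2/3
~~((b ↔ b) ↔ a) = ~2/3 = 1/3
a ∧ b = 1/3 ∧ 2/3 = 1/3
b ∧ a = 2/3 ∧ 1/3 = 1/3
~(b ∧ a) = ~1/3 = 2/3
(a ∧ b) ↔ ~(b ∧ a) = 1/3 ↔ 2/3 = 2/3
~~((b ↔ b) ↔ a) → ((a ∧ b) ↔ ~(b ∧ a)) = 1/3 → 2/3 = 1
(((b ∧ b) ↔ (~b ↔ ~b)) ↔ ~(b ∧ (a ↔ a))) ↔ (~~((b ↔ b) ↔ a) → ((a ∧ b) ↔ ~(b ∧ a))) = 2/3 ↔ 1 = 2/3
(((~(a ∧ a) ∧ ~a) → (((a ∧ b) → (b ∧ a)) → (b → b))) ∧ ~(~~a → ((a ↔ (a ∧ a)) → ((b → a) ↔ a)))) ↔ ((((b ∧ b) ↔ (~b ↔ ~b)) ↔ ~(b ∧ (a ↔ a))) ↔ (~~((b ↔ b) ↔ a) → ((a ∧ b) ↔ ~(b ∧ a)))) = 0 ↔ 2/3 = 1/3

1/3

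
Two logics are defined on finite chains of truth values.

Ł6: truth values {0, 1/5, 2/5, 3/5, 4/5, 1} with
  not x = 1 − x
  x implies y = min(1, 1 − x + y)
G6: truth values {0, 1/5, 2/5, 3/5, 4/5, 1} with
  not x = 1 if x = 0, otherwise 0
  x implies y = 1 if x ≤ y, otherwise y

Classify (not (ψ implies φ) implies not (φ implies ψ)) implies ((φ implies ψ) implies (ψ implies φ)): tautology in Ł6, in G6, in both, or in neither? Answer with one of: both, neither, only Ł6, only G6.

In Ł6: every assignment gives 1 — tautology.
In G6: at φ = 1/5, ψ = 2/5 the value is 1/5 — not a tautology.

only Ł6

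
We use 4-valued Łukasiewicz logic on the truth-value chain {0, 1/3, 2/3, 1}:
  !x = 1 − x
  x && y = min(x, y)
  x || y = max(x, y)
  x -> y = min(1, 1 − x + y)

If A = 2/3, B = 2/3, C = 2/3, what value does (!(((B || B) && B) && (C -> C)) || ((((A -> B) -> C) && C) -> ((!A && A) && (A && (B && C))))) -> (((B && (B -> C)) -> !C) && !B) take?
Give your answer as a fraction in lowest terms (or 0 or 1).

2/3

B || B = 2/3 || 2/3 = 2/3
(B || B) && B = 2/3 && 2/3 = 2/3
C -> C = 2/3 -> 2/3 = 1
((B || B) && B) && (C -> C) = 2/3 && 1 = 2/3
!(((B || B) && B) && (C -> C)) = !2/3 = 1/3
A -> B = 2/3 -> 2/3 = 1
(A -> B) -> C = 1 -> 2/3 = 2/3
((A -> B) -> C) && C = 2/3 && 2/3 = 2/3
!A = !2/3 = 1/3
!A && A = 1/3 && 2/3 = 1/3
B && C = 2/3 && 2/3 = 2/3
A && (B && C) = 2/3 && 2/3 = 2/3
(!A && A) && (A && (B && C)) = 1/3 && 2/3 = 1/3
(((A -> B) -> C) && C) -> ((!A && A) && (A && (B && C))) = 2/3 -> 1/3 = 2/3
!(((B || B) && B) && (C -> C)) || ((((A -> B) -> C) && C) -> ((!A && A) && (A && (B && C)))) = 1/3 || 2/3 = 2/3
B -> C = 2/3 -> 2/3 = 1
B && (B -> C) = 2/3 && 1 = 2/3
!C = !2/3 = 1/3
(B && (B -> C)) -> !C = 2/3 -> 1/3 = 2/3
!B = !2/3 = 1/3
((B && (B -> C)) -> !C) && !B = 2/3 && 1/3 = 1/3
(!(((B || B) && B) && (C -> C)) || ((((A -> B) -> C) && C) -> ((!A && A) && (A && (B && C))))) -> (((B && (B -> C)) -> !C) && !B) = 2/3 -> 1/3 = 2/3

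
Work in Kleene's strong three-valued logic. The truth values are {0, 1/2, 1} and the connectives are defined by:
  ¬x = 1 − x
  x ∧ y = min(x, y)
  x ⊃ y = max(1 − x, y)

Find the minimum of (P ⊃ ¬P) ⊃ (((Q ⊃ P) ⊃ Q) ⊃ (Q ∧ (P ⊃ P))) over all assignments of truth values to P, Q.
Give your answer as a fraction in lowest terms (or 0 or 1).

1/2

Take P = 0, Q = 1/2:
¬P = ¬0 = 1
P ⊃ ¬P = 0 ⊃ 1 = 1
Q ⊃ P = 1/2 ⊃ 0 = 1/2
(Q ⊃ P) ⊃ Q = 1/2 ⊃ 1/2 = 1/2
P ⊃ P = 0 ⊃ 0 = 1
Q ∧ (P ⊃ P) = 1/2 ∧ 1 = 1/2
((Q ⊃ P) ⊃ Q) ⊃ (Q ∧ (P ⊃ P)) = 1/2 ⊃ 1/2 = 1/2
(P ⊃ ¬P) ⊃ (((Q ⊃ P) ⊃ Q) ⊃ (Q ∧ (P ⊃ P))) = 1 ⊃ 1/2 = 1/2
No assignment yields a value below 1/2, so this is the minimum.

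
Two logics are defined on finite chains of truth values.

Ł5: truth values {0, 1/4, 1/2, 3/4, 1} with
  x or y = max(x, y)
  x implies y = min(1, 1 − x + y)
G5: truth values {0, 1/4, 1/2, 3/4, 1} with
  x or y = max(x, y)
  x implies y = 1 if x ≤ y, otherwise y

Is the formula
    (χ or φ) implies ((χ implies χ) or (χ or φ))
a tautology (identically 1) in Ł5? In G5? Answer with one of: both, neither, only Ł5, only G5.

In Ł5: every assignment gives 1 — tautology.
In G5: every assignment gives 1 — tautology.

both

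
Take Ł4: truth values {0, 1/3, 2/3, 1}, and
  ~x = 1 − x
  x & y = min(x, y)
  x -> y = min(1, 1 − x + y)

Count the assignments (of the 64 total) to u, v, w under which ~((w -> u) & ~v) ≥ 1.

value 1: 19 assignments (counts)
value 2/3: 19 assignments
value 1/3: 16 assignments
value 0: 10 assignments
So 19 of the 64 assignments meet the threshold.

19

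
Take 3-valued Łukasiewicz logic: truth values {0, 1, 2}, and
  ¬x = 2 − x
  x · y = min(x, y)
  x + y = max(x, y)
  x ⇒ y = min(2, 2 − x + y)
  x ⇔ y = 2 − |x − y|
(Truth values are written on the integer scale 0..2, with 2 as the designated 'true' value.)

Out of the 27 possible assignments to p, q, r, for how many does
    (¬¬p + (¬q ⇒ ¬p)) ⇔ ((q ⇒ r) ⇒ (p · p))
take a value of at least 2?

16

value 2: 16 assignments (counts)
value 1: 5 assignments
value 0: 6 assignments
So 16 of the 27 assignments meet the threshold.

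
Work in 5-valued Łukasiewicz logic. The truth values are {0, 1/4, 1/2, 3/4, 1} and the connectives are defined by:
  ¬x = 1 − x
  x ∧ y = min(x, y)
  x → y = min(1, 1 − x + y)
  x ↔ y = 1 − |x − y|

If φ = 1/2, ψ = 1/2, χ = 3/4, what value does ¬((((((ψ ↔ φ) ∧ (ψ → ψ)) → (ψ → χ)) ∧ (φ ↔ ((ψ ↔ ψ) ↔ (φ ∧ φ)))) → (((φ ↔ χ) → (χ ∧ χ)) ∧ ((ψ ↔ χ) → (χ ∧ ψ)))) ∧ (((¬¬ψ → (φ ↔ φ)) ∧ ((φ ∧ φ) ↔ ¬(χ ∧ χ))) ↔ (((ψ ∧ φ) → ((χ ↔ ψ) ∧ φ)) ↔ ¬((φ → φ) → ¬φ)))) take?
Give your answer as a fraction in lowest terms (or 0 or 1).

1/4

ψ ↔ φ = 1/2 ↔ 1/2 = 1
ψ → ψ = 1/2 → 1/2 = 1
(ψ ↔ φ) ∧ (ψ → ψ) = 1 ∧ 1 = 1
ψ → χ = 1/2 → 3/4 = 1
((ψ ↔ φ) ∧ (ψ → ψ)) → (ψ → χ) = 1 → 1 = 1
ψ ↔ ψ = 1/2 ↔ 1/2 = 1
φ ∧ φ = 1/2 ∧ 1/2 = 1/2
(ψ ↔ ψ) ↔ (φ ∧ φ) = 1 ↔ 1/2 = 1/2
φ ↔ ((ψ ↔ ψ) ↔ (φ ∧ φ)) = 1/2 ↔ 1/2 = 1
(((ψ ↔ φ) ∧ (ψ → ψ)) → (ψ → χ)) ∧ (φ ↔ ((ψ ↔ ψ) ↔ (φ ∧ φ))) = 1 ∧ 1 = 1
φ ↔ χ = 1/2 ↔ 3/4 = 3/4
χ ∧ χ = 3/4 ∧ 3/4 = 3/4
(φ ↔ χ) → (χ ∧ χ) = 3/4 → 3/4 = 1
ψ ↔ χ = 1/2 ↔ 3/4 = 3/4
χ ∧ ψ = 3/4 ∧ 1/2 = 1/2
(ψ ↔ χ) → (χ ∧ ψ) = 3/4 → 1/2 = 3/4
((φ ↔ χ) → (χ ∧ χ)) ∧ ((ψ ↔ χ) → (χ ∧ ψ)) = 1 ∧ 3/4 = 3/4
((((ψ ↔ φ) ∧ (ψ → ψ)) → (ψ → χ)) ∧ (φ ↔ ((ψ ↔ ψ) ↔ (φ ∧ φ)))) → (((φ ↔ χ) → (χ ∧ χ)) ∧ ((ψ ↔ χ) → (χ ∧ ψ))) = 1 → 3/4 = 3/4
¬ψ = ¬1/2 = 1/2
¬¬ψ = ¬1/2 = 1/2
φ ↔ φ = 1/2 ↔ 1/2 = 1
¬¬ψ → (φ ↔ φ) = 1/2 → 1 = 1
φ ∧ φ = 1/2 ∧ 1/2 = 1/2
χ ∧ χ = 3/4 ∧ 3/4 = 3/4
¬(χ ∧ χ) = ¬3/4 = 1/4
(φ ∧ φ) ↔ ¬(χ ∧ χ) = 1/2 ↔ 1/4 = 3/4
(¬¬ψ → (φ ↔ φ)) ∧ ((φ ∧ φ) ↔ ¬(χ ∧ χ)) = 1 ∧ 3/4 = 3/4
ψ ∧ φ = 1/2 ∧ 1/2 = 1/2
χ ↔ ψ = 3/4 ↔ 1/2 = 3/4
(χ ↔ ψ) ∧ φ = 3/4 ∧ 1/2 = 1/2
(ψ ∧ φ) → ((χ ↔ ψ) ∧ φ) = 1/2 → 1/2 = 1
φ → φ = 1/2 → 1/2 = 1
¬φ = ¬1/2 = 1/2
(φ → φ) → ¬φ = 1 → 1/2 = 1/2
¬((φ → φ) → ¬φ) = ¬1/2 = 1/2
((ψ ∧ φ) → ((χ ↔ ψ) ∧ φ)) ↔ ¬((φ → φ) → ¬φ) = 1 ↔ 1/2 = 1/2
((¬¬ψ → (φ ↔ φ)) ∧ ((φ ∧ φ) ↔ ¬(χ ∧ χ))) ↔ (((ψ ∧ φ) → ((χ ↔ ψ) ∧ φ)) ↔ ¬((φ → φ) → ¬φ)) = 3/4 ↔ 1/2 = 3/4
(((((ψ ↔ φ) ∧ (ψ → ψ)) → (ψ → χ)) ∧ (φ ↔ ((ψ ↔ ψ) ↔ (φ ∧ φ)))) → (((φ ↔ χ) → (χ ∧ χ)) ∧ ((ψ ↔ χ) → (χ ∧ ψ)))) ∧ (((¬¬ψ → (φ ↔ φ)) ∧ ((φ ∧ φ) ↔ ¬(χ ∧ χ))) ↔ (((ψ ∧ φ) → ((χ ↔ ψ) ∧ φ)) ↔ ¬((φ → φ) → ¬φ))) = 3/4 ∧ 3/4 = 3/4
¬((((((ψ ↔ φ) ∧ (ψ → ψ)) → (ψ → χ)) ∧ (φ ↔ ((ψ ↔ ψ) ↔ (φ ∧ φ)))) → (((φ ↔ χ) → (χ ∧ χ)) ∧ ((ψ ↔ χ) → (χ ∧ ψ)))) ∧ (((¬¬ψ → (φ ↔ φ)) ∧ ((φ ∧ φ) ↔ ¬(χ ∧ χ))) ↔ (((ψ ∧ φ) → ((χ ↔ ψ) ∧ φ)) ↔ ¬((φ → φ) → ¬φ)))) = ¬3/4 = 1/4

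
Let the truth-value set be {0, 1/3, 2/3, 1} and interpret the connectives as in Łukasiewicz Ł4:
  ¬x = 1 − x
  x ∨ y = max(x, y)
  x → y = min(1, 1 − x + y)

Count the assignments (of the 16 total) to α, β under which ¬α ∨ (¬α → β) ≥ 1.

α = 0, β = 0 ↦ 1  ≥
α = 0, β = 1/3 ↦ 1  ≥
α = 0, β = 2/3 ↦ 1  ≥
α = 0, β = 1 ↦ 1  ≥
α = 1/3, β = 0 ↦ 2/3  <
α = 1/3, β = 1/3 ↦ 2/3  <
α = 1/3, β = 2/3 ↦ 1  ≥
α = 1/3, β = 1 ↦ 1  ≥
α = 2/3, β = 0 ↦ 2/3  <
α = 2/3, β = 1/3 ↦ 1  ≥
α = 2/3, β = 2/3 ↦ 1  ≥
α = 2/3, β = 1 ↦ 1  ≥
α = 1, β = 0 ↦ 1  ≥
α = 1, β = 1/3 ↦ 1  ≥
α = 1, β = 2/3 ↦ 1  ≥
α = 1, β = 1 ↦ 1  ≥
So 13 of the 16 assignments meet the threshold.

13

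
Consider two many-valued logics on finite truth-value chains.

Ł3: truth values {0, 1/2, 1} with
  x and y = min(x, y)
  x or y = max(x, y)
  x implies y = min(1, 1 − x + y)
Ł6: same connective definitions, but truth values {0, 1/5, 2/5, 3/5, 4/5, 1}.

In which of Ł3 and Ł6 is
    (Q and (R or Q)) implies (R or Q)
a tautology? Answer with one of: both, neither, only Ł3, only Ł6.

In Ł3: every assignment gives 1 — tautology.
In Ł6: every assignment gives 1 — tautology.

both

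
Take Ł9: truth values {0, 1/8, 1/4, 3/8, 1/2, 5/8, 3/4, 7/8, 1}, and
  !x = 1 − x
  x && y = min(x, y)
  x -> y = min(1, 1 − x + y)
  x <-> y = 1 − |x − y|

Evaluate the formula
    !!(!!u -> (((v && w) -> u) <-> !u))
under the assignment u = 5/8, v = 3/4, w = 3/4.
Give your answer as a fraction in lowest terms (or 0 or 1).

7/8

!u = !5/8 = 3/8
!!u = !3/8 = 5/8
v && w = 3/4 && 3/4 = 3/4
(v && w) -> u = 3/4 -> 5/8 = 7/8
!u = !5/8 = 3/8
((v && w) -> u) <-> !u = 7/8 <-> 3/8 = 1/2
!!u -> (((v && w) -> u) <-> !u) = 5/8 -> 1/2 = 7/8
!(!!u -> (((v && w) -> u) <-> !u)) = !7/8 = 1/8
!!(!!u -> (((v && w) -> u) <-> !u)) = !1/8 = 7/8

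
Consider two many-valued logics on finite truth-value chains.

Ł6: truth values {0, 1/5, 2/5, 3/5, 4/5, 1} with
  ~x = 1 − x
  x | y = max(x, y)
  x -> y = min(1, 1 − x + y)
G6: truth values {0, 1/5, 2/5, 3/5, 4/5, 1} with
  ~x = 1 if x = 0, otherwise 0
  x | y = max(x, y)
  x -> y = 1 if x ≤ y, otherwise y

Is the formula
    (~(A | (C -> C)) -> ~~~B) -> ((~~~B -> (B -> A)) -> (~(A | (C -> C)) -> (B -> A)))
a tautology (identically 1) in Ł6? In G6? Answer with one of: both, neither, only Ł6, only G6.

In Ł6: every assignment gives 1 — tautology.
In G6: every assignment gives 1 — tautology.

both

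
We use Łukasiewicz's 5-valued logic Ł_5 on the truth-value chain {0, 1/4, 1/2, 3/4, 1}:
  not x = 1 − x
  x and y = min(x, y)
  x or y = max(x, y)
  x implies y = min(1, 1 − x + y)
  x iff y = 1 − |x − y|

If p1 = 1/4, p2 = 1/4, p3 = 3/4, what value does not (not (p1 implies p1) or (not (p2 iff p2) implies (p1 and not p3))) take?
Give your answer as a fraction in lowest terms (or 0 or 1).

p1 implies p1 = 1/4 implies 1/4 = 1
not (p1 implies p1) = not 1 = 0
p2 iff p2 = 1/4 iff 1/4 = 1
not (p2 iff p2) = not 1 = 0
not p3 = not 3/4 = 1/4
p1 and not p3 = 1/4 and 1/4 = 1/4
not (p2 iff p2) implies (p1 and not p3) = 0 implies 1/4 = 1
not (p1 implies p1) or (not (p2 iff p2) implies (p1 and not p3)) = 0 or 1 = 1
not (not (p1 implies p1) or (not (p2 iff p2) implies (p1 and not p3))) = not 1 = 0

0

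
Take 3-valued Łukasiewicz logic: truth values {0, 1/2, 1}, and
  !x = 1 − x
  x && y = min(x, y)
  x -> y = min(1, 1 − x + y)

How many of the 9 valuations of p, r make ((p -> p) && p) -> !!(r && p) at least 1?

6

p = 0, r = 0 ↦ 1  ≥
p = 0, r = 1/2 ↦ 1  ≥
p = 0, r = 1 ↦ 1  ≥
p = 1/2, r = 0 ↦ 1/2  <
p = 1/2, r = 1/2 ↦ 1  ≥
p = 1/2, r = 1 ↦ 1  ≥
p = 1, r = 0 ↦ 0  <
p = 1, r = 1/2 ↦ 1/2  <
p = 1, r = 1 ↦ 1  ≥
So 6 of the 9 assignments meet the threshold.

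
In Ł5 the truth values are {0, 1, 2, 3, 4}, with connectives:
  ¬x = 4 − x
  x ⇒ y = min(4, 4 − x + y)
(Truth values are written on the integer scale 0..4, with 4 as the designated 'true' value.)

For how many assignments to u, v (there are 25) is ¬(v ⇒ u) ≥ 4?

1

value 4: 1 assignment (counts)
value 3: 2 assignments
value 2: 3 assignments
value 1: 4 assignments
value 0: 15 assignments
So 1 of the 25 assignments meets the threshold.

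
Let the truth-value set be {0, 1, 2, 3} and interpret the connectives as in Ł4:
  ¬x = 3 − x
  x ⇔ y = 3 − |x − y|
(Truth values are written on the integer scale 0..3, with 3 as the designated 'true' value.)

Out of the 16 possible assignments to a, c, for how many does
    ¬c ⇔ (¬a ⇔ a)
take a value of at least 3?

a = 0, c = 0 ↦ 0  <
a = 0, c = 1 ↦ 1  <
a = 0, c = 2 ↦ 2  <
a = 0, c = 3 ↦ 3  ≥
a = 1, c = 0 ↦ 2  <
a = 1, c = 1 ↦ 3  ≥
a = 1, c = 2 ↦ 2  <
a = 1, c = 3 ↦ 1  <
a = 2, c = 0 ↦ 2  <
a = 2, c = 1 ↦ 3  ≥
a = 2, c = 2 ↦ 2  <
a = 2, c = 3 ↦ 1  <
a = 3, c = 0 ↦ 0  <
a = 3, c = 1 ↦ 1  <
a = 3, c = 2 ↦ 2  <
a = 3, c = 3 ↦ 3  ≥
So 4 of the 16 assignments meet the threshold.

4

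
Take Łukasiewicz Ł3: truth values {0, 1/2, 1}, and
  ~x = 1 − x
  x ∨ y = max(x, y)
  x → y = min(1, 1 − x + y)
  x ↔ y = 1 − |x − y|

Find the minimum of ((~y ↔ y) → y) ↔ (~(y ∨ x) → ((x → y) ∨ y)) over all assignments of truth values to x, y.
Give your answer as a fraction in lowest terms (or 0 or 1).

Take x = 0, y = 1/2:
~y = ~1/2 = 1/2
~y ↔ y = 1/2 ↔ 1/2 = 1
(~y ↔ y) → y = 1 → 1/2 = 1/2
y ∨ x = 1/2 ∨ 0 = 1/2
~(y ∨ x) = ~1/2 = 1/2
x → y = 0 → 1/2 = 1
(x → y) ∨ y = 1 ∨ 1/2 = 1
~(y ∨ x) → ((x → y) ∨ y) = 1/2 → 1 = 1
((~y ↔ y) → y) ↔ (~(y ∨ x) → ((x → y) ∨ y)) = 1/2 ↔ 1 = 1/2
No assignment yields a value below 1/2, so this is the minimum.

1/2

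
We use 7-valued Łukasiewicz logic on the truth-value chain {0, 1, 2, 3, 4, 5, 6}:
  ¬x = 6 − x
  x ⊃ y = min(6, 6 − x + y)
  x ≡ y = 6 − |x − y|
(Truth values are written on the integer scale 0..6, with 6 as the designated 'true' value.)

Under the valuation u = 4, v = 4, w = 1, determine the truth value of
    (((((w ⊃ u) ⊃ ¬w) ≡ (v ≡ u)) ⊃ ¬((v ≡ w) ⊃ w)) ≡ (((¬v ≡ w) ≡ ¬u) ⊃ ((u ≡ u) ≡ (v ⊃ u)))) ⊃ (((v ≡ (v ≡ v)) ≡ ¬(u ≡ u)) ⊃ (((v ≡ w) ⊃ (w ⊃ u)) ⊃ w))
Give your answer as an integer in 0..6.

w ⊃ u = 1 ⊃ 4 = 6
¬w = ¬1 = 5
(w ⊃ u) ⊃ ¬w = 6 ⊃ 5 = 5
v ≡ u = 4 ≡ 4 = 6
((w ⊃ u) ⊃ ¬w) ≡ (v ≡ u) = 5 ≡ 6 = 5
v ≡ w = 4 ≡ 1 = 3
(v ≡ w) ⊃ w = 3 ⊃ 1 = 4
¬((v ≡ w) ⊃ w) = ¬4 = 2
(((w ⊃ u) ⊃ ¬w) ≡ (v ≡ u)) ⊃ ¬((v ≡ w) ⊃ w) = 5 ⊃ 2 = 3
¬v = ¬4 = 2
¬v ≡ w = 2 ≡ 1 = 5
¬u = ¬4 = 2
(¬v ≡ w) ≡ ¬u = 5 ≡ 2 = 3
u ≡ u = 4 ≡ 4 = 6
v ⊃ u = 4 ⊃ 4 = 6
(u ≡ u) ≡ (v ⊃ u) = 6 ≡ 6 = 6
((¬v ≡ w) ≡ ¬u) ⊃ ((u ≡ u) ≡ (v ⊃ u)) = 3 ⊃ 6 = 6
((((w ⊃ u) ⊃ ¬w) ≡ (v ≡ u)) ⊃ ¬((v ≡ w) ⊃ w)) ≡ (((¬v ≡ w) ≡ ¬u) ⊃ ((u ≡ u) ≡ (v ⊃ u))) = 3 ≡ 6 = 3
v ≡ v = 4 ≡ 4 = 6
v ≡ (v ≡ v) = 4 ≡ 6 = 4
u ≡ u = 4 ≡ 4 = 6
¬(u ≡ u) = ¬6 = 0
(v ≡ (v ≡ v)) ≡ ¬(u ≡ u) = 4 ≡ 0 = 2
v ≡ w = 4 ≡ 1 = 3
w ⊃ u = 1 ⊃ 4 = 6
(v ≡ w) ⊃ (w ⊃ u) = 3 ⊃ 6 = 6
((v ≡ w) ⊃ (w ⊃ u)) ⊃ w = 6 ⊃ 1 = 1
((v ≡ (v ≡ v)) ≡ ¬(u ≡ u)) ⊃ (((v ≡ w) ⊃ (w ⊃ u)) ⊃ w) = 2 ⊃ 1 = 5
(((((w ⊃ u) ⊃ ¬w) ≡ (v ≡ u)) ⊃ ¬((v ≡ w) ⊃ w)) ≡ (((¬v ≡ w) ≡ ¬u) ⊃ ((u ≡ u) ≡ (v ⊃ u)))) ⊃ (((v ≡ (v ≡ v)) ≡ ¬(u ≡ u)) ⊃ (((v ≡ w) ⊃ (w ⊃ u)) ⊃ w)) = 3 ⊃ 5 = 6

6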